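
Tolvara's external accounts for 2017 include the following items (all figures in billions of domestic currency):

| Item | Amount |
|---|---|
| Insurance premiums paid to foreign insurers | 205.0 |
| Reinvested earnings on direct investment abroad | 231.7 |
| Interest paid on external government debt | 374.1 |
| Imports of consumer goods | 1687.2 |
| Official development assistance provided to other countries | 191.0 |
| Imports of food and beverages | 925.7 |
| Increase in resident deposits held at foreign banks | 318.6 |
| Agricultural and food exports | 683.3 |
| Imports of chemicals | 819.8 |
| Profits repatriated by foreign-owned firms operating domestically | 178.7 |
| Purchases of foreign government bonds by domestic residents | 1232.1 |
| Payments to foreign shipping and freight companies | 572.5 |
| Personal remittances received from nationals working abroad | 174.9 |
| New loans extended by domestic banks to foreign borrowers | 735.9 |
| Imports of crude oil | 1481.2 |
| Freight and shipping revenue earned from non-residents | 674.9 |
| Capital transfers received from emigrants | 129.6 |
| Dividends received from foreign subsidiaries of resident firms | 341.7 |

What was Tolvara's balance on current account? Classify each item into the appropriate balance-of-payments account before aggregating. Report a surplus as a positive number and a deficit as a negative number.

-4328.7

Goods: -1687.2 - 819.8 + 683.3 - 1481.2 - 925.7 = -4230.6
Services: -572.5 + 674.9 - 205.0 = -102.6
Primary income: -178.7 - 374.1 + 341.7 + 231.7 = 20.6
Secondary income: 174.9 - 191.0 = -16.1
Current account = (-4230.6) + (-102.6) + 20.6 + (-16.1) = -4328.7
(Excluded from the current account — financial account: increase in resident deposits held at foreign banks 318.6, purchases of foreign government bonds by domestic residents 1232.1, new loans extended by domestic banks to foreign borrowers 735.9; capital account: capital transfers received from emigrants 129.6.)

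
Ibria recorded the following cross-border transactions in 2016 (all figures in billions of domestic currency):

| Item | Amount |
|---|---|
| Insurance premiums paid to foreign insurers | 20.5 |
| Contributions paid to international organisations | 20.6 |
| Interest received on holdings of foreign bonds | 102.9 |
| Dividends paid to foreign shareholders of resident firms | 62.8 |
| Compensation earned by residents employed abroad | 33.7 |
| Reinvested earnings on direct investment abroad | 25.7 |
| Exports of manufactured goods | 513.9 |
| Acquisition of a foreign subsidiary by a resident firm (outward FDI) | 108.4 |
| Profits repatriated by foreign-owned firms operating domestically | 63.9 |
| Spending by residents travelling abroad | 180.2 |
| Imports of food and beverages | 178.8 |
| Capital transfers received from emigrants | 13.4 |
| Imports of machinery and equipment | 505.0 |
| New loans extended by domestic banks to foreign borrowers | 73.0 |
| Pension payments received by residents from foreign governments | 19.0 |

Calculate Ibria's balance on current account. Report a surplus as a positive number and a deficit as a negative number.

-336.6

Goods: -505.0 - 178.8 + 513.9 = -169.9
Services: -20.5 - 180.2 = -200.7
Primary income: 33.7 - 62.8 + 25.7 + 102.9 - 63.9 = 35.6
Secondary income: -20.6 + 19.0 = -1.6
Current account = (-169.9) + (-200.7) + 35.6 + (-1.6) = -336.6
(Excluded from the current account — financial account: acquisition of a foreign subsidiary by a resident firm (outward FDI) 108.4, new loans extended by domestic banks to foreign borrowers 73.0; capital account: capital transfers received from emigrants 13.4.)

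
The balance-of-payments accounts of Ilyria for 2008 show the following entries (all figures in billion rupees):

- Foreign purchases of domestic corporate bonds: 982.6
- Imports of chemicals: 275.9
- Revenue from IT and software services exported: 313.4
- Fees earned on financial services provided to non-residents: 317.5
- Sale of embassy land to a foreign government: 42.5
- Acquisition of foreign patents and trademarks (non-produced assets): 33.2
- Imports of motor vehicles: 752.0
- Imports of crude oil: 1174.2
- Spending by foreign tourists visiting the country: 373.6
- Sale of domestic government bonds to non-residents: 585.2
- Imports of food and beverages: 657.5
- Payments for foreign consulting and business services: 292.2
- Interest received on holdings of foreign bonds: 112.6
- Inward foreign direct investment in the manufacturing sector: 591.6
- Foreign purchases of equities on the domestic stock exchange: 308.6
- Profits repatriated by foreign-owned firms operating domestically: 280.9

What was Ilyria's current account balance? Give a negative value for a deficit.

-2315.6

Goods: -275.9 - 752.0 - 657.5 - 1174.2 = -2859.6
Services: 317.5 + 373.6 + 313.4 - 292.2 = 712.3
Primary income: 112.6 - 280.9 = -168.3
Current account = (-2859.6) + 712.3 + (-168.3) = -2315.6
(Excluded from the current account — financial account: foreign purchases of domestic corporate bonds 982.6, sale of domestic government bonds to non-residents 585.2, inward foreign direct investment in the manufacturing sector 591.6, foreign purchases of equities on the domestic stock exchange 308.6; capital account: sale of embassy land to a foreign government 42.5, acquisition of foreign patents and trademarks (non-produced assets) 33.2.)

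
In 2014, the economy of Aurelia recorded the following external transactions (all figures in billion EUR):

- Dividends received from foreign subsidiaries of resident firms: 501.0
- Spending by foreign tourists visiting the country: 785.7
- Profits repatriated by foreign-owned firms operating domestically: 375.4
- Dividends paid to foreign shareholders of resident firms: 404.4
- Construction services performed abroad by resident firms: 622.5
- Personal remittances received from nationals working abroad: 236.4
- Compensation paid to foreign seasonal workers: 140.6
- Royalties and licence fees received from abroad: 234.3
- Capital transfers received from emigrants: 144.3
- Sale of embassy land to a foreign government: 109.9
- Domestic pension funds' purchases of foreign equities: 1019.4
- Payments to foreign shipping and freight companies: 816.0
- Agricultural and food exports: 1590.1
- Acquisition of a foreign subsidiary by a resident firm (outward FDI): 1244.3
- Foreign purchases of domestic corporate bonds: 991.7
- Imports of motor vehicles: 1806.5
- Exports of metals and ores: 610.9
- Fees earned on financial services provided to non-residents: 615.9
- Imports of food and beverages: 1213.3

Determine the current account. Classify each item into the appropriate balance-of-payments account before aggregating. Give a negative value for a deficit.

440.6

Goods: -1213.3 + 610.9 - 1806.5 + 1590.1 = -818.8
Services: 615.9 + 785.7 - 816.0 + 234.3 + 622.5 = 1442.4
Primary income: -140.6 - 375.4 - 404.4 + 501.0 = -419.4
Secondary income: 236.4
Current account = (-818.8) + 1442.4 + (-419.4) + 236.4 = 440.6
(Excluded from the current account — capital account: capital transfers received from emigrants 144.3, sale of embassy land to a foreign government 109.9; financial account: domestic pension funds' purchases of foreign equities 1019.4, acquisition of a foreign subsidiary by a resident firm (outward FDI) 1244.3, foreign purchases of domestic corporate bonds 991.7.)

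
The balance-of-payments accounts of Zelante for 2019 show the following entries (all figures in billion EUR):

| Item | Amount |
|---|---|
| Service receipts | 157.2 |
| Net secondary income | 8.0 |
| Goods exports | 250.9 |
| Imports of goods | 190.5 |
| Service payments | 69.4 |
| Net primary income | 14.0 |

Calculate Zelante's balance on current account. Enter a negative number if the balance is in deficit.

Goods balance = 250.9 - 190.5 = 60.4
Services balance = 157.2 - 69.4 = 87.8
Trade balance (goods + services) = 60.4 + 87.8 = 148.2
Net primary income = 14.0
Net secondary income = 8.0
Current account = 148.2 + 14.0 + 8.0 = 170.2

170.2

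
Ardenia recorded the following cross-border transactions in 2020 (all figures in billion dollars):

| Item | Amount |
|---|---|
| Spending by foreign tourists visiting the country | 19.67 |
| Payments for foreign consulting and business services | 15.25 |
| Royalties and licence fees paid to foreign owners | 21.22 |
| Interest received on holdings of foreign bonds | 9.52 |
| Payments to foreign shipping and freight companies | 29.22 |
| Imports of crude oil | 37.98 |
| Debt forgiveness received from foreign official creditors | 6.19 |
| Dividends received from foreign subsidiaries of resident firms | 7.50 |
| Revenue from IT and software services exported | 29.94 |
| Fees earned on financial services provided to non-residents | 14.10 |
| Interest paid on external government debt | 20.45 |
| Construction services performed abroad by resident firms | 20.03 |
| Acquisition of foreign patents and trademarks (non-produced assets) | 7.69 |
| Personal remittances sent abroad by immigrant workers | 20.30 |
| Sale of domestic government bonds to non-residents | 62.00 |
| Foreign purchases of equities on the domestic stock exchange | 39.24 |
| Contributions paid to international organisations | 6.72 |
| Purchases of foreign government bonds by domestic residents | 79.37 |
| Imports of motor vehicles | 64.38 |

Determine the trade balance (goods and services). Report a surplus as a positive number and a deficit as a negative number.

-84.31

Goods: -64.38 - 37.98 = -102.36
Services: 20.03 + 29.94 - 21.22 + 19.67 + 14.10 - 29.22 - 15.25 = 18.05
Trade balance = -102.36 + 18.05 = -84.31
(Excluded from the trade balance — primary income: interest received on holdings of foreign bonds 9.52, dividends received from foreign subsidiaries of resident firms 7.50, interest paid on external government debt 20.45; capital account: debt forgiveness received from foreign official creditors 6.19, acquisition of foreign patents and trademarks (non-produced assets) 7.69; secondary income: personal remittances sent abroad by immigrant workers 20.30, contributions paid to international organisations 6.72; financial account: sale of domestic government bonds to non-residents 62.00, foreign purchases of equities on the domestic stock exchange 39.24, purchases of foreign government bonds by domestic residents 79.37.)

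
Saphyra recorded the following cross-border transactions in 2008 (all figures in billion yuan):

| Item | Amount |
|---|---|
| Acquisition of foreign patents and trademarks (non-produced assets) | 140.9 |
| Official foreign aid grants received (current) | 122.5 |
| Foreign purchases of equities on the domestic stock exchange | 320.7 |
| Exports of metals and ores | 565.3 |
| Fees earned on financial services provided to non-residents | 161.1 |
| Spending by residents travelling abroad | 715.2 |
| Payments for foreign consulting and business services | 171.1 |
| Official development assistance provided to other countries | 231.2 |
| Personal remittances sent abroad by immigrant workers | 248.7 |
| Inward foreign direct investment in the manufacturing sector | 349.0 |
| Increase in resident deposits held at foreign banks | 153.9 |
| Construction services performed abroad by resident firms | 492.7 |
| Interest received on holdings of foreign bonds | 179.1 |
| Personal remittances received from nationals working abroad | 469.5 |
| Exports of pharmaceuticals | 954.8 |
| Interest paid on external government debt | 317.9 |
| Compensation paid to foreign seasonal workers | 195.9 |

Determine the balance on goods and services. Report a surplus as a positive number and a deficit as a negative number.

Goods: 565.3 + 954.8 = 1520.1
Services: -715.2 + 161.1 - 171.1 + 492.7 = -232.5
Trade balance = 1520.1 + (-232.5) = 1287.6
(Excluded from the trade balance — capital account: acquisition of foreign patents and trademarks (non-produced assets) 140.9; secondary income: official foreign aid grants received (current) 122.5, official development assistance provided to other countries 231.2, personal remittances sent abroad by immigrant workers 248.7, personal remittances received from nationals working abroad 469.5; financial account: foreign purchases of equities on the domestic stock exchange 320.7, inward foreign direct investment in the manufacturing sector 349.0, increase in resident deposits held at foreign banks 153.9; primary income: interest received on holdings of foreign bonds 179.1, interest paid on external government debt 317.9, compensation paid to foreign seasonal workers 195.9.)

1287.6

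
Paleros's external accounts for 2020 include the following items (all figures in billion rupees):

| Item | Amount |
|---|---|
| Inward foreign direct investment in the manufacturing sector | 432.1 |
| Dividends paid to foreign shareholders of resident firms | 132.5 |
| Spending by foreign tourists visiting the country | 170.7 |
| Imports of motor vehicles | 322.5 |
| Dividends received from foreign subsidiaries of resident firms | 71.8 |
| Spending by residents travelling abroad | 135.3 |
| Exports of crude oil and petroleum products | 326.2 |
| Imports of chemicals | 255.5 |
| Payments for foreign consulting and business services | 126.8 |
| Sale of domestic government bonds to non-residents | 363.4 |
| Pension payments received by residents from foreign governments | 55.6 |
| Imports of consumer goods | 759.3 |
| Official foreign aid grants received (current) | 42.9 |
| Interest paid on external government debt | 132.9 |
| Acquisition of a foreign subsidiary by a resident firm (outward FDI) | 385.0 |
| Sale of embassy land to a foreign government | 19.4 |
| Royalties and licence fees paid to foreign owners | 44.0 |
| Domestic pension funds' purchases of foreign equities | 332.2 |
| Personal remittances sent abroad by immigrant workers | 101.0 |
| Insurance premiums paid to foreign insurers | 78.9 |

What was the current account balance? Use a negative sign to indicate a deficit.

-1421.5

Goods: -759.3 - 255.5 + 326.2 - 322.5 = -1011.1
Services: -126.8 - 78.9 - 135.3 - 44.0 + 170.7 = -214.3
Primary income: -132.5 - 132.9 + 71.8 = -193.6
Secondary income: 55.6 - 101.0 + 42.9 = -2.5
Current account = (-1011.1) + (-214.3) + (-193.6) + (-2.5) = -1421.5
(Excluded from the current account — financial account: inward foreign direct investment in the manufacturing sector 432.1, sale of domestic government bonds to non-residents 363.4, acquisition of a foreign subsidiary by a resident firm (outward FDI) 385.0, domestic pension funds' purchases of foreign equities 332.2; capital account: sale of embassy land to a foreign government 19.4.)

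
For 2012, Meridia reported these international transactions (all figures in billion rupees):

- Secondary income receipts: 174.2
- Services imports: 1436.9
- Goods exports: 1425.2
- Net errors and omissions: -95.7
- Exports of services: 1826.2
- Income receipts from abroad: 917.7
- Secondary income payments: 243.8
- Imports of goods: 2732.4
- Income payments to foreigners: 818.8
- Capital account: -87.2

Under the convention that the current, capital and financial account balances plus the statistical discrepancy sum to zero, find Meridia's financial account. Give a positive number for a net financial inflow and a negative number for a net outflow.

Goods balance = 1425.2 - 2732.4 = -1307.2
Services balance = 1826.2 - 1436.9 = 389.3
Trade balance (goods + services) = -1307.2 + 389.3 = -917.9
Net primary income = 917.7 - 818.8 = 98.9
Net secondary income = 174.2 - 243.8 = -69.6
Current account = -917.9 + 98.9 + (-69.6) = -888.6
Financial account = -(-888.6 + (-87.2) + (-95.7)) = 1071.5

1071.5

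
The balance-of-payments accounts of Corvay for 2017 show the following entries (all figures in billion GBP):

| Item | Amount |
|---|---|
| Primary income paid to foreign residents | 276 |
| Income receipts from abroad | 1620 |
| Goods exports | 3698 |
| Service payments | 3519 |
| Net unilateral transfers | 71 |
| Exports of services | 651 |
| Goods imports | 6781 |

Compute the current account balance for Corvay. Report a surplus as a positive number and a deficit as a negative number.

-4536

Goods balance = 3698 - 6781 = -3083
Services balance = 651 - 3519 = -2868
Trade balance (goods + services) = -3083 + (-2868) = -5951
Net primary income = 1620 - 276 = 1344
Net secondary income = 71
Current account = -5951 + 1344 + 71 = -4536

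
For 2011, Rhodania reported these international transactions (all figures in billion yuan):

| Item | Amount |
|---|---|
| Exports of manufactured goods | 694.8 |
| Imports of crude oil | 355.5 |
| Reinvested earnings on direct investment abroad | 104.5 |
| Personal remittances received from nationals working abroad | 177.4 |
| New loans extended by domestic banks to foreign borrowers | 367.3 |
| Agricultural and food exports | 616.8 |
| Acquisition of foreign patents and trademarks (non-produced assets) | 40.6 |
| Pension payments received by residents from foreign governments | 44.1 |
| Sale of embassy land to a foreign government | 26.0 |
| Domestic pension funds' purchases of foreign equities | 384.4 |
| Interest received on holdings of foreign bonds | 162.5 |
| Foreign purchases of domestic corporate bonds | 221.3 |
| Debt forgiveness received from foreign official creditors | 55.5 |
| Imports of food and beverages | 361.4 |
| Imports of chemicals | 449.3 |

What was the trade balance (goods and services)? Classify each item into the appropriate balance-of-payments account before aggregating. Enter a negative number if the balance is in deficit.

Goods: -449.3 + 694.8 - 355.5 + 616.8 - 361.4 = 145.4
Trade balance = 145.4 + 0.0 = 145.4
(Excluded from the trade balance — primary income: reinvested earnings on direct investment abroad 104.5, interest received on holdings of foreign bonds 162.5; secondary income: personal remittances received from nationals working abroad 177.4, pension payments received by residents from foreign governments 44.1; financial account: new loans extended by domestic banks to foreign borrowers 367.3, domestic pension funds' purchases of foreign equities 384.4, foreign purchases of domestic corporate bonds 221.3; capital account: acquisition of foreign patents and trademarks (non-produced assets) 40.6, sale of embassy land to a foreign government 26.0, debt forgiveness received from foreign official creditors 55.5.)

145.4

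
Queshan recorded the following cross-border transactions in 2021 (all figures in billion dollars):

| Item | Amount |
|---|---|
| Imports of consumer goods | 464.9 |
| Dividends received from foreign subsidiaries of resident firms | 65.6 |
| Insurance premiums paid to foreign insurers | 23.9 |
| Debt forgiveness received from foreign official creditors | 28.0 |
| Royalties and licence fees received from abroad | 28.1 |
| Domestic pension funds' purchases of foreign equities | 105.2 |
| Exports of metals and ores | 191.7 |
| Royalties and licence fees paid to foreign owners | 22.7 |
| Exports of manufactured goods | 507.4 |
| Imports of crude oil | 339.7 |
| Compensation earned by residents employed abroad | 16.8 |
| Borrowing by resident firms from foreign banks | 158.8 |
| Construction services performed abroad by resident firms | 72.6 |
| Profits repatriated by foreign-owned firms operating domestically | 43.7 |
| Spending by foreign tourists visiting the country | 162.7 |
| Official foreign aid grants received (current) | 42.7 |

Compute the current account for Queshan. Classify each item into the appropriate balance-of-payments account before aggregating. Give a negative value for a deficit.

Goods: 191.7 + 507.4 - 464.9 - 339.7 = -105.5
Services: 72.6 - 23.9 + 28.1 + 162.7 - 22.7 = 216.8
Primary income: -43.7 + 65.6 + 16.8 = 38.7
Secondary income: 42.7
Current account = (-105.5) + 216.8 + 38.7 + 42.7 = 192.7
(Excluded from the current account — capital account: debt forgiveness received from foreign official creditors 28.0; financial account: domestic pension funds' purchases of foreign equities 105.2, borrowing by resident firms from foreign banks 158.8.)

192.7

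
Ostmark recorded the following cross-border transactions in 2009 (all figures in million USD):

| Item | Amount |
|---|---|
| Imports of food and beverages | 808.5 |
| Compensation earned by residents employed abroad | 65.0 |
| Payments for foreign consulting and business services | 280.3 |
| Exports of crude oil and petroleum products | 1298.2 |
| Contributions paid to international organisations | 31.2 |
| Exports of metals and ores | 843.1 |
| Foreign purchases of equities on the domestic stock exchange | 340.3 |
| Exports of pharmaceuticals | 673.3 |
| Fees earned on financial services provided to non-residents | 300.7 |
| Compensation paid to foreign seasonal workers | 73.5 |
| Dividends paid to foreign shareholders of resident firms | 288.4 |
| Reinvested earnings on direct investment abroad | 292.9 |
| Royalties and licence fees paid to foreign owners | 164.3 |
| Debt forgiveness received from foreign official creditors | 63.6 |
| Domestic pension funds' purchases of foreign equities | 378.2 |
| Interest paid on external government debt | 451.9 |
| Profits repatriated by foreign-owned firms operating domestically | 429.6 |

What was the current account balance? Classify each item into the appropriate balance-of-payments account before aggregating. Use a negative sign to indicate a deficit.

Goods: 843.1 + 1298.2 - 808.5 + 673.3 = 2006.1
Services: -164.3 + 300.7 - 280.3 = -143.9
Primary income: -429.6 - 73.5 - 288.4 - 451.9 + 65.0 + 292.9 = -885.5
Secondary income: -31.2
Current account = 2006.1 + (-143.9) + (-885.5) + (-31.2) = 945.5
(Excluded from the current account — financial account: foreign purchases of equities on the domestic stock exchange 340.3, domestic pension funds' purchases of foreign equities 378.2; capital account: debt forgiveness received from foreign official creditors 63.6.)

945.5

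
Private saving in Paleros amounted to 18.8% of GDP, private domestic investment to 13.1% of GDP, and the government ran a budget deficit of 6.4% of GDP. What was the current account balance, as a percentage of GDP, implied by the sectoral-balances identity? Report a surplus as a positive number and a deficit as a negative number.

By the sectoral-balances identity, CA = (S_private - I) + (T - G).
Private balance = 18.8 - 13.1 = 5.7
Government balance (T - G) = -6.4
CA = 5.7 + (-6.4) = -0.7

-0.7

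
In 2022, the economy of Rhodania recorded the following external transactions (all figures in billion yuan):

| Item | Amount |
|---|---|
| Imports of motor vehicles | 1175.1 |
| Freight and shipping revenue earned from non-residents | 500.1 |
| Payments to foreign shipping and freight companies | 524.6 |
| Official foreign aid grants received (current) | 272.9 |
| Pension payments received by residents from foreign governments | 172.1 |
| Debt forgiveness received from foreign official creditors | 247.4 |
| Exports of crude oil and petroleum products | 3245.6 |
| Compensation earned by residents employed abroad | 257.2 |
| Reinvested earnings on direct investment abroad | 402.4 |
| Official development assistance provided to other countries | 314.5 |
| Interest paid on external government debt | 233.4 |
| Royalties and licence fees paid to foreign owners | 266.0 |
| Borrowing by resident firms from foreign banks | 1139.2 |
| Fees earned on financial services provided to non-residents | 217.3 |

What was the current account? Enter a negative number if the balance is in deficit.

Goods: -1175.1 + 3245.6 = 2070.5
Services: -266.0 + 500.1 - 524.6 + 217.3 = -73.2
Primary income: 257.2 + 402.4 - 233.4 = 426.2
Secondary income: 272.9 + 172.1 - 314.5 = 130.5
Current account = 2070.5 + (-73.2) + 426.2 + 130.5 = 2554.0
(Excluded from the current account — capital account: debt forgiveness received from foreign official creditors 247.4; financial account: borrowing by resident firms from foreign banks 1139.2.)

2554.0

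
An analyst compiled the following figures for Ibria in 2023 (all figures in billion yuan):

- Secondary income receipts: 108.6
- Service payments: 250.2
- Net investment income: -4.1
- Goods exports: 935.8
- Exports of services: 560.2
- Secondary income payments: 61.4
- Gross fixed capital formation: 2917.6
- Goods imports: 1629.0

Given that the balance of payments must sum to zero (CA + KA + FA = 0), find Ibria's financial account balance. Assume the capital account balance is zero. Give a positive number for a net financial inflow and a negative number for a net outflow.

Goods balance = 935.8 - 1629.0 = -693.2
Services balance = 560.2 - 250.2 = 310.0
Trade balance (goods + services) = -693.2 + 310.0 = -383.2
Net primary income = -4.1
Net secondary income = 108.6 - 61.4 = 47.2
Current account = -383.2 + (-4.1) + 47.2 = -340.1
Financial account = -(-340.1) = 340.1

340.1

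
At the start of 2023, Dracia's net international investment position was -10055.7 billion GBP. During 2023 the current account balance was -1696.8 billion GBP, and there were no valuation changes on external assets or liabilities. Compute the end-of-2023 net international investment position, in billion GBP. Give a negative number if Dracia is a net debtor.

With no valuation effects, change in NIIP = current account = -1696.8
End-of-year NIIP = -10055.7 + (-1696.8) = -11752.5

-11752.5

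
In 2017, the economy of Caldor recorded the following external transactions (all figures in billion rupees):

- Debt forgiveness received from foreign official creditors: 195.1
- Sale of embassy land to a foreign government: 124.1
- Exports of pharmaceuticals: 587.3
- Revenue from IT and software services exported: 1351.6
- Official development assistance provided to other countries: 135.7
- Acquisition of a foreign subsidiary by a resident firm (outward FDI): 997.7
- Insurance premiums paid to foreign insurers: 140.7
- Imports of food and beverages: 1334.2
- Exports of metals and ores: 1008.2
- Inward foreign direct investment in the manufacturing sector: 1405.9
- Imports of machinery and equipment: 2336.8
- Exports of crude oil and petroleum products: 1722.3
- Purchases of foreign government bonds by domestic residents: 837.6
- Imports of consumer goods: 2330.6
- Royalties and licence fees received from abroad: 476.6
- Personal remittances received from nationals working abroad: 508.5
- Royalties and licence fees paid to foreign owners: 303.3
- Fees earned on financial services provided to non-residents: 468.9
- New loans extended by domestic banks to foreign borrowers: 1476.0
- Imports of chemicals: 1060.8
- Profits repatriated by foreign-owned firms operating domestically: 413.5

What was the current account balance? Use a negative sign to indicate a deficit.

-1932.2

Goods: 1008.2 + 1722.3 - 1060.8 - 1334.2 - 2336.8 - 2330.6 + 587.3 = -3744.6
Services: -303.3 + 476.6 - 140.7 + 468.9 + 1351.6 = 1853.1
Primary income: -413.5
Secondary income: -135.7 + 508.5 = 372.8
Current account = (-3744.6) + 1853.1 + (-413.5) + 372.8 = -1932.2
(Excluded from the current account — capital account: debt forgiveness received from foreign official creditors 195.1, sale of embassy land to a foreign government 124.1; financial account: acquisition of a foreign subsidiary by a resident firm (outward FDI) 997.7, inward foreign direct investment in the manufacturing sector 1405.9, purchases of foreign government bonds by domestic residents 837.6, new loans extended by domestic banks to foreign borrowers 1476.0.)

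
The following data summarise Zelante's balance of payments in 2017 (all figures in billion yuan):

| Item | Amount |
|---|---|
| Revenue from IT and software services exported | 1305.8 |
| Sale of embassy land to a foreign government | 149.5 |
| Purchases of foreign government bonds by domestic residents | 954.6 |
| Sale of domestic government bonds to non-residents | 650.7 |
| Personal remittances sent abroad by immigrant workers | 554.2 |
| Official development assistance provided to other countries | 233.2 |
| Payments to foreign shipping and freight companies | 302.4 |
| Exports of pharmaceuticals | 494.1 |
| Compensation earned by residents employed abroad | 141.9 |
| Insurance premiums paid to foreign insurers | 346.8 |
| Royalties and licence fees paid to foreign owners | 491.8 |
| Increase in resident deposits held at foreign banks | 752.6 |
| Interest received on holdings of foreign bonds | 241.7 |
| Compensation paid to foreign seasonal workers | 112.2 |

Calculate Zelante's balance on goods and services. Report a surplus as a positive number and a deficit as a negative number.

Goods: 494.1
Services: -302.4 + 1305.8 - 491.8 - 346.8 = 164.8
Trade balance = 494.1 + 164.8 = 658.9
(Excluded from the trade balance — capital account: sale of embassy land to a foreign government 149.5; financial account: purchases of foreign government bonds by domestic residents 954.6, sale of domestic government bonds to non-residents 650.7, increase in resident deposits held at foreign banks 752.6; secondary income: personal remittances sent abroad by immigrant workers 554.2, official development assistance provided to other countries 233.2; primary income: compensation earned by residents employed abroad 141.9, interest received on holdings of foreign bonds 241.7, compensation paid to foreign seasonal workers 112.2.)

658.9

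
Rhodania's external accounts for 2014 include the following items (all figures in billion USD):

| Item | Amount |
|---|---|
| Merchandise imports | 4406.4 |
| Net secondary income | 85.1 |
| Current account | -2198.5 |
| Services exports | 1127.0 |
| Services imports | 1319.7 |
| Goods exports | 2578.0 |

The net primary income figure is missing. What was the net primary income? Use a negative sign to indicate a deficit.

Current account = goods balance + services balance + net primary income + net secondary income
Sum of the known components = -1936.0
Net primary income = CA - (known components) = -2198.5 - (-1936.0) = -262.5

-262.5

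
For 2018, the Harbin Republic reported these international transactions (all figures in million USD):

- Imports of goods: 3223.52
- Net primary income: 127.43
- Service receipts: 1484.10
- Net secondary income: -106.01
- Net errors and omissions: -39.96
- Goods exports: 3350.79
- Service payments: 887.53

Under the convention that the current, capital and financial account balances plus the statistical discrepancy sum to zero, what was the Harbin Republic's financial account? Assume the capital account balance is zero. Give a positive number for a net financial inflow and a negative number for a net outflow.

-705.30

Goods balance = 3350.79 - 3223.52 = 127.27
Services balance = 1484.10 - 887.53 = 596.57
Trade balance (goods + services) = 127.27 + 596.57 = 723.84
Net primary income = 127.43
Net secondary income = -106.01
Current account = 723.84 + 127.43 + (-106.01) = 745.26
Financial account = -(745.26 + (-39.96)) = -705.30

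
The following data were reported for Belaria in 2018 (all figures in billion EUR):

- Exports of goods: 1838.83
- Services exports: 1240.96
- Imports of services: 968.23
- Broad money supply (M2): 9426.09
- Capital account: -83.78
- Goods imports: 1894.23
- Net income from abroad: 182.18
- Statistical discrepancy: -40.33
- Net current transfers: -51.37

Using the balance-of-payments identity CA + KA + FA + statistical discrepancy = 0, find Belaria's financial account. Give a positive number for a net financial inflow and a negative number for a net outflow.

Goods balance = 1838.83 - 1894.23 = -55.40
Services balance = 1240.96 - 968.23 = 272.73
Trade balance (goods + services) = -55.40 + 272.73 = 217.33
Net primary income = 182.18
Net secondary income = -51.37
Current account = 217.33 + 182.18 + (-51.37) = 348.14
Financial account = -(348.14 + (-83.78) + (-40.33)) = -224.03

-224.03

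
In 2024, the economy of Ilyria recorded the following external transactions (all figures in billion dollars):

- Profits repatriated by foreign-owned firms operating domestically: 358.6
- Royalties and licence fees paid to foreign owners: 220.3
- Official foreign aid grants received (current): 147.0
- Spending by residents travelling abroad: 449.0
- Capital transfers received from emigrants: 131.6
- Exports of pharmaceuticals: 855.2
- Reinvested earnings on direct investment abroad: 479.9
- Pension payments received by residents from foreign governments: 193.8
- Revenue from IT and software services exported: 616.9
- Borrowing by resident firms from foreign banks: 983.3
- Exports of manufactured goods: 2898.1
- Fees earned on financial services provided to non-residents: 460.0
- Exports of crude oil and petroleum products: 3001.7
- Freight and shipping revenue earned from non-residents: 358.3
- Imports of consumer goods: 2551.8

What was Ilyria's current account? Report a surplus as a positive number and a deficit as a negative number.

5431.2

Goods: 855.2 - 2551.8 + 2898.1 + 3001.7 = 4203.2
Services: 616.9 + 358.3 - 220.3 + 460.0 - 449.0 = 765.9
Primary income: 479.9 - 358.6 = 121.3
Secondary income: 193.8 + 147.0 = 340.8
Current account = 4203.2 + 765.9 + 121.3 + 340.8 = 5431.2
(Excluded from the current account — capital account: capital transfers received from emigrants 131.6; financial account: borrowing by resident firms from foreign banks 983.3.)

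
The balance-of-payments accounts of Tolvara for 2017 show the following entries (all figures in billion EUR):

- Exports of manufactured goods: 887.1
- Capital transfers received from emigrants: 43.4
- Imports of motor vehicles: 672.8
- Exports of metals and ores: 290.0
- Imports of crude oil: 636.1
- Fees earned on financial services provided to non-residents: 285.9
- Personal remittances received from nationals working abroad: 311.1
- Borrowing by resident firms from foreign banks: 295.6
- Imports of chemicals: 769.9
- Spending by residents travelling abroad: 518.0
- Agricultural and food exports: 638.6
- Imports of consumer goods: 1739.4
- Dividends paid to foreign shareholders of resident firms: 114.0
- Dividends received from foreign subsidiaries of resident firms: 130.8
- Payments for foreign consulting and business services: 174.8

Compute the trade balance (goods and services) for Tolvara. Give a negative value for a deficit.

Goods: 290.0 - 769.9 - 672.8 + 638.6 - 636.1 - 1739.4 + 887.1 = -2002.5
Services: -174.8 - 518.0 + 285.9 = -406.9
Trade balance = -2002.5 + (-406.9) = -2409.4
(Excluded from the trade balance — capital account: capital transfers received from emigrants 43.4; secondary income: personal remittances received from nationals working abroad 311.1; financial account: borrowing by resident firms from foreign banks 295.6; primary income: dividends paid to foreign shareholders of resident firms 114.0, dividends received from foreign subsidiaries of resident firms 130.8.)

-2409.4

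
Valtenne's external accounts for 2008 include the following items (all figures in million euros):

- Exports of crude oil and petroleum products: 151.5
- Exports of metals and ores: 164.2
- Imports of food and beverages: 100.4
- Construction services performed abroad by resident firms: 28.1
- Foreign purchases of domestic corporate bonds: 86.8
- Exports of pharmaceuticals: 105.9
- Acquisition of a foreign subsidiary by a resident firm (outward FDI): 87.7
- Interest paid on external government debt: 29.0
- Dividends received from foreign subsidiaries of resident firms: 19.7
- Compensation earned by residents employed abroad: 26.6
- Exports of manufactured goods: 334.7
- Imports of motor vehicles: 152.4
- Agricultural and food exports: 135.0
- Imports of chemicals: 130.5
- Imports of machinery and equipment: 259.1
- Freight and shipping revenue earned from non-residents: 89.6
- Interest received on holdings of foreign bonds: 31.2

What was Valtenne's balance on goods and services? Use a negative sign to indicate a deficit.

366.6

Goods: -100.4 + 105.9 - 130.5 - 152.4 - 259.1 + 151.5 + 164.2 + 135.0 + 334.7 = 248.9
Services: 89.6 + 28.1 = 117.7
Trade balance = 248.9 + 117.7 = 366.6
(Excluded from the trade balance — financial account: foreign purchases of domestic corporate bonds 86.8, acquisition of a foreign subsidiary by a resident firm (outward FDI) 87.7; primary income: interest paid on external government debt 29.0, dividends received from foreign subsidiaries of resident firms 19.7, compensation earned by residents employed abroad 26.6, interest received on holdings of foreign bonds 31.2.)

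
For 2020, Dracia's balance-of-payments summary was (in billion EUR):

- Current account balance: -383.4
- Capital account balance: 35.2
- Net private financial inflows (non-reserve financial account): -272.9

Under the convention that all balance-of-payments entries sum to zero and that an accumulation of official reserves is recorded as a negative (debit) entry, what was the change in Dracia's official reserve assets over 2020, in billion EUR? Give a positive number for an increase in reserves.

Official reserve transactions balance = -((-383.4) + 35.2 + (-272.9)) = 621.1
An accumulation of reserves is recorded as a debit (negative entry), so the change in the stock of reserves is the negative of that balance.
Change in official reserves = -(621.1) = -621.1

-621.1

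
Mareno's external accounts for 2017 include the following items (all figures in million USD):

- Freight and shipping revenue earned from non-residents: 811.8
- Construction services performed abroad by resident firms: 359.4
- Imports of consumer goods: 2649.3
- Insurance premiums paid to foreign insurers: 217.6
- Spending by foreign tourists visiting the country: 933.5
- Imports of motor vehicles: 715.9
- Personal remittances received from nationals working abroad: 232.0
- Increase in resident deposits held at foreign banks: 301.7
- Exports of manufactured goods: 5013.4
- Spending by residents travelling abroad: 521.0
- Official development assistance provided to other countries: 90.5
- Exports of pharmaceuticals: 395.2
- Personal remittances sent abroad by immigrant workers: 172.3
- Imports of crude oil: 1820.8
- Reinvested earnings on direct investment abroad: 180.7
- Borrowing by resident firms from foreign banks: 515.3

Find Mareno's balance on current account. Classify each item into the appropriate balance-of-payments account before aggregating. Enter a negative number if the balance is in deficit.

Goods: -1820.8 - 715.9 + 5013.4 + 395.2 - 2649.3 = 222.6
Services: 811.8 + 933.5 - 217.6 - 521.0 + 359.4 = 1366.1
Primary income: 180.7
Secondary income: -172.3 - 90.5 + 232.0 = -30.8
Current account = 222.6 + 1366.1 + 180.7 + (-30.8) = 1738.6
(Excluded from the current account — financial account: increase in resident deposits held at foreign banks 301.7, borrowing by resident firms from foreign banks 515.3.)

1738.6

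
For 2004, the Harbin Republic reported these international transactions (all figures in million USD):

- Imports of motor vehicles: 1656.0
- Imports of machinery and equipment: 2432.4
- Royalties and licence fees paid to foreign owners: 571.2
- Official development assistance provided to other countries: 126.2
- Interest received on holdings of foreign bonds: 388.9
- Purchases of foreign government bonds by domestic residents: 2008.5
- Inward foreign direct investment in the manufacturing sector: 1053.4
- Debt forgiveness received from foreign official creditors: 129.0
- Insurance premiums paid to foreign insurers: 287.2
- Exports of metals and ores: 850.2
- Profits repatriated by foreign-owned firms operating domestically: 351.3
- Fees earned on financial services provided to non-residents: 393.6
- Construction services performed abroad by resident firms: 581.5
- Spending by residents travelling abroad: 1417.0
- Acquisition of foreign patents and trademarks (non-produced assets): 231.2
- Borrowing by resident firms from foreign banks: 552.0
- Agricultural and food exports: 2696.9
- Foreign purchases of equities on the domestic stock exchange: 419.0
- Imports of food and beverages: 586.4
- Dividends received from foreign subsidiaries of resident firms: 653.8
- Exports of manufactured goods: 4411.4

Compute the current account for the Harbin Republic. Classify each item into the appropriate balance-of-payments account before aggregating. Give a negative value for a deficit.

2548.6

Goods: 4411.4 - 586.4 + 2696.9 - 2432.4 + 850.2 - 1656.0 = 3283.7
Services: -1417.0 - 287.2 + 581.5 - 571.2 + 393.6 = -1300.3
Primary income: 388.9 + 653.8 - 351.3 = 691.4
Secondary income: -126.2
Current account = 3283.7 + (-1300.3) + 691.4 + (-126.2) = 2548.6
(Excluded from the current account — financial account: purchases of foreign government bonds by domestic residents 2008.5, inward foreign direct investment in the manufacturing sector 1053.4, borrowing by resident firms from foreign banks 552.0, foreign purchases of equities on the domestic stock exchange 419.0; capital account: debt forgiveness received from foreign official creditors 129.0, acquisition of foreign patents and trademarks (non-produced assets) 231.2.)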